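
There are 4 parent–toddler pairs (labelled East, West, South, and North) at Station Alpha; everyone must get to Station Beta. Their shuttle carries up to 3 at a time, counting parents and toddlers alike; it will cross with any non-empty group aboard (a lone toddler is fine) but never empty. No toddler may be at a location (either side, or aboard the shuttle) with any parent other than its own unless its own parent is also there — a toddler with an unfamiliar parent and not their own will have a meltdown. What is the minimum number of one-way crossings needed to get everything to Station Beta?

9

Counting alone: each trip to Station Beta takes at most 3 across and each return brings at least 1 back, so after t trips out (and t−1 returns) at most 3t − (t−1) of the 8 are across; that first reaches 8 at t = 4, so at least 7 crossings are needed.
The safety rule pushes this higher. Following every safe sequence of crossings, the most of the 8 that can be at Station Beta as the shuttle arrives there on crossing 7 is 7 — never all 8.
So no plan with fewer than 9 crossings exists, and this one achieves 9:
1. parent East and toddler East cross → Station Beta.
2. parent East crosses ← Station Alpha.
3. parent East, parent West, and toddler West cross → Station Beta.
4. parent East and toddler East cross ← Station Alpha.
5. parent East, parent North, and parent South cross → Station Beta.
6. toddler West crosses ← Station Alpha.
7. toddler East and toddler West cross → Station Beta.
8. toddler East crosses ← Station Alpha.
9. toddler East, toddler North, and toddler South cross → Station Beta.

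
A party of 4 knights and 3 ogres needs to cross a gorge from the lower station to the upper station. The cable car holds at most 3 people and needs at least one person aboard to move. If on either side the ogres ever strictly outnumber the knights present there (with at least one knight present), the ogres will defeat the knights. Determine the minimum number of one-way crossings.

Counting alone: each trip to the upper station takes at most 3 across and each return brings at least 1 back, so after t trips out (and t−1 returns) at most 3t − (t−1) of the 7 are across; that first reaches 7 at t = 3, so at least 5 crossings are needed.
The plan below uses exactly 5 crossings, so it is optimal:
1. 3 ogres → the upper station.  (the lower station: 4K 0O; the upper station: 0K 3O)
2. 1 ogre ← the lower station.  (the lower station: 4K 1O; the upper station: 0K 2O)
3. 3 knights → the upper station.  (the lower station: 1K 1O; the upper station: 3K 2O)
4. 1 knight ← the lower station.  (the lower station: 2K 1O; the upper station: 2K 2O)
5. 2 knights and 1 ogre → the upper station.  (the lower station: 0K 0O; the upper station: 4K 3O)

5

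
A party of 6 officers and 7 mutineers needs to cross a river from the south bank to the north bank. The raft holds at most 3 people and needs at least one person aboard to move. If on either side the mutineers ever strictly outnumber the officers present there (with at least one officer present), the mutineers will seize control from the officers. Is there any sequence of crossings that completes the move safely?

No

The mutineers already outnumber the officers at the south bank before anyone moves, so the starting position itself is disallowed.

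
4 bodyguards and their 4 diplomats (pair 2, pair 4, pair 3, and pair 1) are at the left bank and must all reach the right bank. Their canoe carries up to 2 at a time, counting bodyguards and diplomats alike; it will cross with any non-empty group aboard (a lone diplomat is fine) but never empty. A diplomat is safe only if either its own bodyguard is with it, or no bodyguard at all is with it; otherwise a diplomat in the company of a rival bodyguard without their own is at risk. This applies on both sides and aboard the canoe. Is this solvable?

Following every safe sequence of crossings from the start, the most of the 8 that can be at the right bank as the canoe arrives there on crossings 1, 3, 5 is 2, 3, 4 respectively; the best ever achieved is 4 of 8.
From crossing 7 on, no configuration arises that was not already reachable earlier: only 44 distinct safe configurations (who is on which side, and where the canoe is) can ever be reached, none of them has everyone across, and every continuation just revisits them. So no valid plan exists.

No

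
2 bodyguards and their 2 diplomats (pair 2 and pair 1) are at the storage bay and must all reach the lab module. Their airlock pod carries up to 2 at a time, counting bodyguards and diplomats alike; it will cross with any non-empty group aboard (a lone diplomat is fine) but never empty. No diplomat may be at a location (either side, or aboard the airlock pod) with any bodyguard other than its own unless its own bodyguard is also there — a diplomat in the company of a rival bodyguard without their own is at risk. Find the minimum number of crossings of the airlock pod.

5

Counting alone: each trip to the lab module takes at most 2 across and each return brings at least 1 back, so after t trips out (and t−1 returns) at most 2t − (t−1) of the 4 are across; that first reaches 4 at t = 3, so at least 5 crossings are needed.
The plan below uses exactly 5 crossings, so it is optimal:
1. bodyguard 2 and diplomat 2 cross → the lab module.
2. bodyguard 2 crosses ← the storage bay.
3. bodyguard 1 and bodyguard 2 cross → the lab module.
4. bodyguard 1 crosses ← the storage bay.
5. bodyguard 1 and diplomat 1 cross → the lab module.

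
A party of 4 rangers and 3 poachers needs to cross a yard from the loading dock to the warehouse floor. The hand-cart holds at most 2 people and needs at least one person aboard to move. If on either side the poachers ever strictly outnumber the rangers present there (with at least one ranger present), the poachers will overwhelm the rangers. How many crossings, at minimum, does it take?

Counting alone: each trip to the warehouse floor takes at most 2 across and each return brings at least 1 back, so after t trips out (and t−1 returns) at most 2t − (t−1) of the 7 are across; that first reaches 7 at t = 6, so at least 11 crossings are needed.
The plan below uses exactly 11 crossings, so it is optimal:
1. 2 poachers → the warehouse floor.  (the loading dock: 4R 1P; the warehouse floor: 0R 2P)
2. 1 poacher ← the loading dock.  (the loading dock: 4R 2P; the warehouse floor: 0R 1P)
3. 2 poachers → the warehouse floor.  (the loading dock: 4R 0P; the warehouse floor: 0R 3P)
4. 1 poacher ← the loading dock.  (the loading dock: 4R 1P; the warehouse floor: 0R 2P)
5. 2 rangers → the warehouse floor.  (the loading dock: 2R 1P; the warehouse floor: 2R 2P)
6. 1 poacher ← the loading dock.  (the loading dock: 2R 2P; the warehouse floor: 2R 1P)
7. 1 ranger and 1 poacher → the warehouse floor.  (the loading dock: 1R 1P; the warehouse floor: 3R 2P)
8. 1 ranger ← the loading dock.  (the loading dock: 2R 1P; the warehouse floor: 2R 2P)
9. 1 ranger and 1 poacher → the warehouse floor.  (the loading dock: 1R 0P; the warehouse floor: 3R 3P)
10. 1 poacher ← the loading dock.  (the loading dock: 1R 1P; the warehouse floor: 3R 2P)
11. 1 ranger and 1 poacher → the warehouse floor.  (the loading dock: 0R 0P; the warehouse floor: 4R 3P)

11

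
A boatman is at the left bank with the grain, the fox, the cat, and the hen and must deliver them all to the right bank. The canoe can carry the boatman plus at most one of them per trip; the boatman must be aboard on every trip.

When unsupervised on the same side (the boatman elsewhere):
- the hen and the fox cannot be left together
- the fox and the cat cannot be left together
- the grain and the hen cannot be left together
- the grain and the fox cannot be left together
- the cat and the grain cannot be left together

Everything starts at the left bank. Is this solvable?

Whatever the first load, the items left behind include a forbidden pair without the boatman. No opening move is safe, so no plan exists.

No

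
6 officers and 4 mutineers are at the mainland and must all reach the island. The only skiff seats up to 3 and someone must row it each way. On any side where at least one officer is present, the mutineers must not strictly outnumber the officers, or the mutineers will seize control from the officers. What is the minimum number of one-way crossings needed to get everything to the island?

Counting alone: each trip to the island takes at most 3 across and each return brings at least 1 back, so after t trips out (and t−1 returns) at most 3t − (t−1) of the 10 are across; that first reaches 10 at t = 5, so at least 9 crossings are needed.
The plan below uses exactly 9 crossings, so it is optimal:
1. 2 mutineers → the island.  (the mainland: 6O 2M; the island: 0O 2M)
2. 1 mutineer ← the mainland.  (the mainland: 6O 3M; the island: 0O 1M)
3. 3 mutineers → the island.  (the mainland: 6O 0M; the island: 0O 4M)
4. 1 mutineer ← the mainland.  (the mainland: 6O 1M; the island: 0O 3M)
5. 3 officers → the island.  (the mainland: 3O 1M; the island: 3O 3M)
6. 1 mutineer ← the mainland.  (the mainland: 3O 2M; the island: 3O 2M)
7. 1 officer and 2 mutineers → the island.  (the mainland: 2O 0M; the island: 4O 4M)
8. 1 mutineer ← the mainland.  (the mainland: 2O 1M; the island: 4O 3M)
9. 2 officers and 1 mutineer → the island.  (the mainland: 0O 0M; the island: 6O 4M)

9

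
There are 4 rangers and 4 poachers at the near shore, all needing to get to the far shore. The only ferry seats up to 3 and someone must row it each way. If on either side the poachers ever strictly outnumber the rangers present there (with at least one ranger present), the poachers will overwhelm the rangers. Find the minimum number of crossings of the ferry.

Counting alone: each trip to the far shore takes at most 3 across and each return brings at least 1 back, so after t trips out (and t−1 returns) at most 3t − (t−1) of the 8 are across; that first reaches 8 at t = 4, so at least 7 crossings are needed.
The safety rule pushes this higher. Following every safe sequence of crossings, the most of the 8 that can be at the far shore as the ferry arrives there on crossing 7 is 7 — never all 8.
So no plan with fewer than 9 crossings exists, and this one achieves 9:
1. 2 poachers → the far shore.  (the near shore: 4R 2P; the far shore: 0R 2P)
2. 1 poacher ← the near shore.  (the near shore: 4R 3P; the far shore: 0R 1P)
3. 3 poachers → the far shore.  (the near shore: 4R 0P; the far shore: 0R 4P)
4. 1 poacher ← the near shore.  (the near shore: 4R 1P; the far shore: 0R 3P)
5. 3 rangers → the far shore.  (the near shore: 1R 1P; the far shore: 3R 3P)
6. 1 ranger and 1 poacher ← the near shore.  (the near shore: 2R 2P; the far shore: 2R 2P)
7. 2 rangers → the far shore.  (the near shore: 0R 2P; the far shore: 4R 2P)
8. 1 poacher ← the near shore.  (the near shore: 0R 3P; the far shore: 4R 1P)
9. 3 poachers → the far shore.  (the near shore: 0R 0P; the far shore: 4R 4P)

9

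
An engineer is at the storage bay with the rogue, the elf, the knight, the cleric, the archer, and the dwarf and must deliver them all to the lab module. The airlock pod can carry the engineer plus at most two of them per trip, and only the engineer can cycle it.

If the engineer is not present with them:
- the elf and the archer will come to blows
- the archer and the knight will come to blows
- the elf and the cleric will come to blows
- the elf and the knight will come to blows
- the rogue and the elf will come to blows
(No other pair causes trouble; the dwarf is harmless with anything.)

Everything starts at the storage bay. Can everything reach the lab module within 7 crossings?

Counting alone: the engineer can take at most 2 across per trip to the lab module, so moving all 6 needs at least 3 loaded trips out, with a return between consecutive ones — at least 5 crossings.
The safety rule pushes this higher. Following every safe sequence of crossings, the most of the 6 that can be at the lab module as the airlock pod arrives there on crossings 5, 7 is 4, 5 respectively — never all 6.
So the move cannot be finished within 7 crossings. (The shortest complete plan takes 9:)
1. Engineer goes to the lab module with the elf and the knight.  [the storage bay: the archer, the cleric, the dwarf, the rogue | the lab module: the elf, the knight]
2. Engineer goes back to the storage bay with the elf.  [the storage bay: the archer, the cleric, the dwarf, the elf, the rogue | the lab module: the knight]
3. Engineer goes to the lab module with the elf and the rogue.  [the storage bay: the archer, the cleric, the dwarf | the lab module: the elf, the knight, the rogue]
4. Engineer goes back to the storage bay with the elf.  [the storage bay: the archer, the cleric, the dwarf, the elf | the lab module: the knight, the rogue]
5. Engineer goes to the lab module with the cleric and the elf.  [the storage bay: the archer, the dwarf | the lab module: the cleric, the elf, the knight, the rogue]
6. Engineer goes back to the storage bay with the elf.  [the storage bay: the archer, the dwarf, the elf | the lab module: the cleric, the knight, the rogue]
7. Engineer goes to the lab module with the dwarf and the elf.  [the storage bay: the archer | the lab module: the cleric, the dwarf, the elf, the knight, the rogue]
8. Engineer goes back to the storage bay with the elf.  [the storage bay: the archer, the elf | the lab module: the cleric, the dwarf, the knight, the rogue]
9. Engineer goes to the lab module with the archer and the elf.  [the storage bay: — | the lab module: the archer, the cleric, the dwarf, the elf, the knight, the rogue]

No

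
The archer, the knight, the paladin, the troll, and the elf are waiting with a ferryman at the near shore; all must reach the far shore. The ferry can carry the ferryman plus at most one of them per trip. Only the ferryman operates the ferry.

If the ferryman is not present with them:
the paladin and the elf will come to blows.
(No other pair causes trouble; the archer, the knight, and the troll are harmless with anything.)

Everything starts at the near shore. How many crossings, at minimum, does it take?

Counting alone: the ferryman can take at most 1 across per trip to the far shore, so moving all 5 needs at least 5 loaded trips out, with a return between consecutive ones — at least 9 crossings.
The plan below uses exactly 9 crossings, so it is optimal:
1. Ferryman goes to the far shore with the paladin.
2. Ferryman goes back to the near shore alone.
3. Ferryman goes to the far shore with the archer.
4. Ferryman goes back to the near shore alone.
5. Ferryman goes to the far shore with the knight.
6. Ferryman goes back to the near shore alone.
7. Ferryman goes to the far shore with the troll.
8. Ferryman goes back to the near shore alone.
9. Ferryman goes to the far shore with the elf.

9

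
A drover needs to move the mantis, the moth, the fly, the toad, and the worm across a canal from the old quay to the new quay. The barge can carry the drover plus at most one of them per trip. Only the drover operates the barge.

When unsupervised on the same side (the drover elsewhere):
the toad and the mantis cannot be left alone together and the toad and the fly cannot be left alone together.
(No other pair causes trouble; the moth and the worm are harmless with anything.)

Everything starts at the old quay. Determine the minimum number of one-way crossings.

Counting alone: the drover can take at most 1 across per trip to the new quay, so moving all 5 needs at least 5 loaded trips out, with a return between consecutive ones — at least 9 crossings.
The safety rule pushes this higher. Following every safe sequence of crossings, the most of the 5 that can be at the new quay as the barge arrives there on crossing 9 is 4 — never all 5.
So no plan with fewer than 11 crossings exists, and this one achieves 11:
1. Drover goes to the new quay with the toad.  [the old quay: the fly, the mantis, the moth, the worm | the new quay: the toad]
2. Drover goes back to the old quay alone.  [the old quay: the fly, the mantis, the moth, the worm | the new quay: the toad]
3. Drover goes to the new quay with the mantis.  [the old quay: the fly, the moth, the worm | the new quay: the mantis, the toad]
4. Drover goes back to the old quay with the toad.  [the old quay: the fly, the moth, the toad, the worm | the new quay: the mantis]
5. Drover goes to the new quay with the fly.  [the old quay: the moth, the toad, the worm | the new quay: the fly, the mantis]
6. Drover goes back to the old quay alone.  [the old quay: the moth, the toad, the worm | the new quay: the fly, the mantis]
7. Drover goes to the new quay with the moth.  [the old quay: the toad, the worm | the new quay: the fly, the mantis, the moth]
8. Drover goes back to the old quay alone.  [the old quay: the toad, the worm | the new quay: the fly, the mantis, the moth]
9. Drover goes to the new quay with the worm.  [the old quay: the toad | the new quay: the fly, the mantis, the moth, the worm]
10. Drover goes back to the old quay alone.  [the old quay: the toad | the new quay: the fly, the mantis, the moth, the worm]
11. Drover goes to the new quay with the toad.  [the old quay: — | the new quay: the fly, the mantis, the moth, the toad, the worm]

11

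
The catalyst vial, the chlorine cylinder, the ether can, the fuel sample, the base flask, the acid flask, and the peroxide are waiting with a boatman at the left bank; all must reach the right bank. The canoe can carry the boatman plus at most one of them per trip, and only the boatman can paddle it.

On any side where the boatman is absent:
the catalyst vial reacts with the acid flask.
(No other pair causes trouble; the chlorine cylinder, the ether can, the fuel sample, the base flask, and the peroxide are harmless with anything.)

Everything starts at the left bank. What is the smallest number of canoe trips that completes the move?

13

Counting alone: the boatman can take at most 1 across per trip to the right bank, so moving all 7 needs at least 7 loaded trips out, with a return between consecutive ones — at least 13 crossings.
The plan below uses exactly 13 crossings, so it is optimal:
1. Boatman goes to the right bank with the catalyst vial.
2. Boatman goes back to the left bank alone.
3. Boatman goes to the right bank with the chlorine cylinder.
4. Boatman goes back to the left bank alone.
5. Boatman goes to the right bank with the ether can.
6. Boatman goes back to the left bank alone.
7. Boatman goes to the right bank with the fuel sample.
8. Boatman goes back to the left bank alone.
9. Boatman goes to the right bank with the base flask.
10. Boatman goes back to the left bank alone.
11. Boatman goes to the right bank with the peroxide.
12. Boatman goes back to the left bank alone.
13. Boatman goes to the right bank with the acid flask.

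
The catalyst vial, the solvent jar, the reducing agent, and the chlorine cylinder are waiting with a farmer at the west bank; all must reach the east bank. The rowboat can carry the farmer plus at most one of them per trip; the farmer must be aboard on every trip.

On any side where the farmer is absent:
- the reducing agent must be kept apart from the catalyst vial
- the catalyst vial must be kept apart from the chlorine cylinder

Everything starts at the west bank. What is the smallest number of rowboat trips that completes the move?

Counting alone: the farmer can take at most 1 across per trip to the east bank, so moving all 4 needs at least 4 loaded trips out, with a return between consecutive ones — at least 7 crossings.
The safety rule pushes this higher. Following every safe sequence of crossings, the most of the 4 that can be at the east bank as the rowboat arrives there on crossing 7 is 3 — never all 4.
So no plan with fewer than 9 crossings exists, and this one achieves 9:
1. Farmer goes to the east bank with the catalyst vial.
2. Farmer goes back to the west bank alone.
3. Farmer goes to the east bank with the solvent jar.
4. Farmer goes back to the west bank alone.
5. Farmer goes to the east bank with the reducing agent.
6. Farmer goes back to the west bank with the catalyst vial.
7. Farmer goes to the east bank with the chlorine cylinder.
8. Farmer goes back to the west bank alone.
9. Farmer goes to the east bank with the catalyst vial.

9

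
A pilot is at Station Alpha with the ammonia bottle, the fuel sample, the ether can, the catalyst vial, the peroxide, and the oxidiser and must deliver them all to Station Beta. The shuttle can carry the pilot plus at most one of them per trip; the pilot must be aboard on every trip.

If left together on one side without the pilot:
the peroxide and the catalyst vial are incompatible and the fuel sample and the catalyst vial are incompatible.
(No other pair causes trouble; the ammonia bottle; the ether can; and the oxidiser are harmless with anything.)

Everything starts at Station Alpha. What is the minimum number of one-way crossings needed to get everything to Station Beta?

13

Counting alone: the pilot can take at most 1 across per trip to Station Beta, so moving all 6 needs at least 6 loaded trips out, with a return between consecutive ones — at least 11 crossings.
The safety rule pushes this higher. Following every safe sequence of crossings, the most of the 6 that can be at Station Beta as the shuttle arrives there on crossing 11 is 5 — never all 6.
So no plan with fewer than 13 crossings exists, and this one achieves 13:
1. Pilot goes to Station Beta with the catalyst vial.
2. Pilot goes back to Station Alpha alone.
3. Pilot goes to Station Beta with the ammonia bottle.
4. Pilot goes back to Station Alpha alone.
5. Pilot goes to Station Beta with the fuel sample.
6. Pilot goes back to Station Alpha with the catalyst vial.
7. Pilot goes to Station Beta with the peroxide.
8. Pilot goes back to Station Alpha alone.
9. Pilot goes to Station Beta with the ether can.
10. Pilot goes back to Station Alpha alone.
11. Pilot goes to Station Beta with the oxidiser.
12. Pilot goes back to Station Alpha alone.
13. Pilot goes to Station Beta with the catalyst vial.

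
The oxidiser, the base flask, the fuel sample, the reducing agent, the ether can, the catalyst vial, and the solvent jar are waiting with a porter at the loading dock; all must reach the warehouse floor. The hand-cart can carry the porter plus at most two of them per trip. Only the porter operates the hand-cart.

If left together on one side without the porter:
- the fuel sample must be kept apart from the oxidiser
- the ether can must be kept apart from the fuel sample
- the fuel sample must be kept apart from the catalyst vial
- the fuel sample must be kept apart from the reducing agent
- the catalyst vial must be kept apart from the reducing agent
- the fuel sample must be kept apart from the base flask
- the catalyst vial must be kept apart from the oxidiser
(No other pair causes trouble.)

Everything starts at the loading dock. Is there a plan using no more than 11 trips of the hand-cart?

Yes — this plan uses 11 crossings (≤ 11):
1. Porter goes to the warehouse floor with the catalyst vial and the fuel sample.  [the loading dock: the base flask, the ether can, the oxidiser, the reducing agent, the solvent jar | the warehouse floor: the catalyst vial, the fuel sample]
2. Porter goes back to the loading dock with the fuel sample.  [the loading dock: the base flask, the ether can, the fuel sample, the oxidiser, the reducing agent, the solvent jar | the warehouse floor: the catalyst vial]
3. Porter goes to the warehouse floor with the base flask and the fuel sample.  [the loading dock: the ether can, the oxidiser, the reducing agent, the solvent jar | the warehouse floor: the base flask, the catalyst vial, the fuel sample]
4. Porter goes back to the loading dock with the fuel sample.  [the loading dock: the ether can, the fuel sample, the oxidiser, the reducing agent, the solvent jar | the warehouse floor: the base flask, the catalyst vial]
5. Porter goes to the warehouse floor with the ether can and the fuel sample.  [the loading dock: the oxidiser, the reducing agent, the solvent jar | the warehouse floor: the base flask, the catalyst vial, the ether can, the fuel sample]
6. Porter goes back to the loading dock with the fuel sample.  [the loading dock: the fuel sample, the oxidiser, the reducing agent, the solvent jar | the warehouse floor: the base flask, the catalyst vial, the ether can]
7. Porter goes to the warehouse floor with the oxidiser and the reducing agent.  [the loading dock: the fuel sample, the solvent jar | the warehouse floor: the base flask, the catalyst vial, the ether can, the oxidiser, the reducing agent]
8. Porter goes back to the loading dock with the catalyst vial.  [the loading dock: the catalyst vial, the fuel sample, the solvent jar | the warehouse floor: the base flask, the ether can, the oxidiser, the reducing agent]
9. Porter goes to the warehouse floor with the fuel sample and the solvent jar.  [the loading dock: the catalyst vial | the warehouse floor: the base flask, the ether can, the fuel sample, the oxidiser, the reducing agent, the solvent jar]
10. Porter goes back to the loading dock with the fuel sample.  [the loading dock: the catalyst vial, the fuel sample | the warehouse floor: the base flask, the ether can, the oxidiser, the reducing agent, the solvent jar]
11. Porter goes to the warehouse floor with the catalyst vial and the fuel sample.  [the loading dock: — | the warehouse floor: the base flask, the catalyst vial, the ether can, the fuel sample, the oxidiser, the reducing agent, the solvent jar]

Yes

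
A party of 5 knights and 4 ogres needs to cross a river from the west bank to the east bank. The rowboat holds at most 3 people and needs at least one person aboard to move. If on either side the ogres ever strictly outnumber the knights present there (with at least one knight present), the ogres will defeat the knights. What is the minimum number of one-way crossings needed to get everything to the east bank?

Counting alone: each trip to the east bank takes at most 3 across and each return brings at least 1 back, so after t trips out (and t−1 returns) at most 3t − (t−1) of the 9 are across; that first reaches 9 at t = 4, so at least 7 crossings are needed.
The plan below uses exactly 7 crossings, so it is optimal:
1. 3 ogres → the east bank.  (the west bank: 5K 1O; the east bank: 0K 3O)
2. 1 ogre ← the west bank.  (the west bank: 5K 2O; the east bank: 0K 2O)
3. 3 knights → the east bank.  (the west bank: 2K 2O; the east bank: 3K 2O)
4. 1 knight ← the west bank.  (the west bank: 3K 2O; the east bank: 2K 2O)
5. 2 knights and 1 ogre → the east bank.  (the west bank: 1K 1O; the east bank: 4K 3O)
6. 1 knight ← the west bank.  (the west bank: 2K 1O; the east bank: 3K 3O)
7. 2 knights and 1 ogre → the east bank.  (the west bank: 0K 0O; the east bank: 5K 4O)

7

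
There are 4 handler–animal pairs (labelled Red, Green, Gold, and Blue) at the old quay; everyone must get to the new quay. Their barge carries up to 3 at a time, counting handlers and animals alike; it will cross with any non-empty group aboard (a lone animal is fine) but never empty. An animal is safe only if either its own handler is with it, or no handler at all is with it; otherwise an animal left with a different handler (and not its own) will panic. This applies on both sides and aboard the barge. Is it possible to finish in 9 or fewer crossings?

Yes — this plan uses 9 crossings (≤ 9):
1. animal Red and handler Red cross → the new quay.
2. handler Red crosses ← the old quay.
3. animal Green, handler Green, and handler Red cross → the new quay.
4. animal Red and handler Red cross ← the old quay.
5. handler Blue, handler Gold, and handler Red cross → the new quay.
6. animal Green crosses ← the old quay.
7. animal Green and animal Red cross → the new quay.
8. animal Red crosses ← the old quay.
9. animal Blue, animal Gold, and animal Red cross → the new quay.

Yes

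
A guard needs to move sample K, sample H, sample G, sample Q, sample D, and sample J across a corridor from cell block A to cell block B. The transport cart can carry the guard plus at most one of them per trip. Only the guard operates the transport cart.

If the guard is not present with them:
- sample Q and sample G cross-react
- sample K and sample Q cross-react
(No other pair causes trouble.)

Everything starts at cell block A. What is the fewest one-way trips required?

13

Counting alone: the guard can take at most 1 across per trip to cell block B, so moving all 6 needs at least 6 loaded trips out, with a return between consecutive ones — at least 11 crossings.
The safety rule pushes this higher. Following every safe sequence of crossings, the most of the 6 that can be at cell block B as the transport cart arrives there on crossing 11 is 5 — never all 6.
So no plan with fewer than 13 crossings exists, and this one achieves 13:
1. Guard goes to cell block B with sample Q.  [cell block A: sample D, sample G, sample H, sample J, sample K | cell block B: sample Q]
2. Guard goes back to cell block A alone.  [cell block A: sample D, sample G, sample H, sample J, sample K | cell block B: sample Q]
3. Guard goes to cell block B with sample K.  [cell block A: sample D, sample G, sample H, sample J | cell block B: sample K, sample Q]
4. Guard goes back to cell block A with sample Q.  [cell block A: sample D, sample G, sample H, sample J, sample Q | cell block B: sample K]
5. Guard goes to cell block B with sample G.  [cell block A: sample D, sample H, sample J, sample Q | cell block B: sample G, sample K]
6. Guard goes back to cell block A alone.  [cell block A: sample D, sample H, sample J, sample Q | cell block B: sample G, sample K]
7. Guard goes to cell block B with sample H.  [cell block A: sample D, sample J, sample Q | cell block B: sample G, sample H, sample K]
8. Guard goes back to cell block A alone.  [cell block A: sample D, sample J, sample Q | cell block B: sample G, sample H, sample K]
9. Guard goes to cell block B with sample D.  [cell block A: sample J, sample Q | cell block B: sample D, sample G, sample H, sample K]
10. Guard goes back to cell block A alone.  [cell block A: sample J, sample Q | cell block B: sample D, sample G, sample H, sample K]
11. Guard goes to cell block B with sample J.  [cell block A: sample Q | cell block B: sample D, sample G, sample H, sample J, sample K]
12. Guard goes back to cell block A alone.  [cell block A: sample Q | cell block B: sample D, sample G, sample H, sample J, sample K]
13. Guard goes to cell block B with sample Q.  [cell block A: — | cell block B: sample D, sample G, sample H, sample J, sample K, sample Q]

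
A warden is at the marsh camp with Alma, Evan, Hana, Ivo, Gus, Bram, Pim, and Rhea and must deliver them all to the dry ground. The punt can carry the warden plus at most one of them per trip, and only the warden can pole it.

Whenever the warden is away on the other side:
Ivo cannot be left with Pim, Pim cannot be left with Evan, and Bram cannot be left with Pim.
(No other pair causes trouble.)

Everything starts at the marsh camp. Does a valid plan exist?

Following every safe sequence of crossings from the start, the most of the 8 that can be at the dry ground as the punt arrives there on crossings 1, 3, 5, 7, 9, 11 is 1, 2, 3, 4, 5, 6 respectively; the best ever achieved is 6 of 8.
From crossing 13 on, no configuration arises that was not already reachable earlier: only 144 distinct safe configurations (who is on which side, and where the punt is) can ever be reached, none of them has everyone across, and every continuation just revisits them. So no valid plan exists.

No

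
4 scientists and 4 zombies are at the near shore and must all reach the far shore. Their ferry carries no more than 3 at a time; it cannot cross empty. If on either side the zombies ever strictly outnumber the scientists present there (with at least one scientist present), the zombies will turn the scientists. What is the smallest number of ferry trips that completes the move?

9

Counting alone: each trip to the far shore takes at most 3 across and each return brings at least 1 back, so after t trips out (and t−1 returns) at most 3t − (t−1) of the 8 are across; that first reaches 8 at t = 4, so at least 7 crossings are needed.
The safety rule pushes this higher. Following every safe sequence of crossings, the most of the 8 that can be at the far shore as the ferry arrives there on crossing 7 is 7 — never all 8.
So no plan with fewer than 9 crossings exists, and this one achieves 9:
1. 2 zombies → the far shore.  (the near shore: 4S 2Z; the far shore: 0S 2Z)
2. 1 zombie ← the near shore.  (the near shore: 4S 3Z; the far shore: 0S 1Z)
3. 3 zombies → the far shore.  (the near shore: 4S 0Z; the far shore: 0S 4Z)
4. 1 zombie ← the near shore.  (the near shore: 4S 1Z; the far shore: 0S 3Z)
5. 3 scientists → the far shore.  (the near shore: 1S 1Z; the far shore: 3S 3Z)
6. 1 scientist and 1 zombie ← the near shore.  (the near shore: 2S 2Z; the far shore: 2S 2Z)
7. 2 scientists → the far shore.  (the near shore: 0S 2Z; the far shore: 4S 2Z)
8. 1 zombie ← the near shore.  (the near shore: 0S 3Z; the far shore: 4S 1Z)
9. 3 zombies → the far shore.  (the near shore: 0S 0Z; the far shore: 4S 4Z)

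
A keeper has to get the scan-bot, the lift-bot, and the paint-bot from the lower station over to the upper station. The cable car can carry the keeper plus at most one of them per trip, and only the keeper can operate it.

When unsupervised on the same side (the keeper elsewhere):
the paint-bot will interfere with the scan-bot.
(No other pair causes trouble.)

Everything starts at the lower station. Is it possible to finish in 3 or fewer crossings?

Counting alone: the keeper can take at most 1 across per trip to the upper station, so moving all 3 needs at least 3 loaded trips out, with a return between consecutive ones — at least 5 crossings.
Since 3 < 5, 3 crossings cannot be enough. (The shortest complete plan in fact takes 5:)
1. Keeper goes to the upper station with the scan-bot.
2. Keeper goes back to the lower station alone.
3. Keeper goes to the upper station with the lift-bot.
4. Keeper goes back to the lower station alone.
5. Keeper goes to the upper station with the paint-bot.

No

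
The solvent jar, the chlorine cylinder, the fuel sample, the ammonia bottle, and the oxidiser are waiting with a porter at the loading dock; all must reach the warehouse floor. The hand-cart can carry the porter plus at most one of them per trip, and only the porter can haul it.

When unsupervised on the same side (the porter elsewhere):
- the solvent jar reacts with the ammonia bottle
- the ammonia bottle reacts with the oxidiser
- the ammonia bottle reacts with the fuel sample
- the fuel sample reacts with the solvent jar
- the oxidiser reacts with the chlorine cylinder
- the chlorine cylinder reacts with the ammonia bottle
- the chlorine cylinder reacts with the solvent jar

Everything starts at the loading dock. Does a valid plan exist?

Whatever the first load, the items left behind include a forbidden pair without the porter. No opening move is safe, so no plan exists.

No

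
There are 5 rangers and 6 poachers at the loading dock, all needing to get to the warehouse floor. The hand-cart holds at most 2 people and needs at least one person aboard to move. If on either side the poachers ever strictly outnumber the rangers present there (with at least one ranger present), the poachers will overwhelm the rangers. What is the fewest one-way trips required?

The poachers already outnumber the rangers at the loading dock before anyone moves, so the starting position itself is disallowed.

impossible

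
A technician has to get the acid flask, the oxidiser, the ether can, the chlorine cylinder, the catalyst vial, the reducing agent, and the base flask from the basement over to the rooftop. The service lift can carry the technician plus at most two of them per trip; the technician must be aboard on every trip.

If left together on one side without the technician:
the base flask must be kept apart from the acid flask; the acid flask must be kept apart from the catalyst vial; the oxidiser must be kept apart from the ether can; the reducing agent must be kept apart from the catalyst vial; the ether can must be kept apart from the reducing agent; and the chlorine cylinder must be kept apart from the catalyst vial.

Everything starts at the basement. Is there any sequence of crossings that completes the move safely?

Whatever the first load, the items left behind include a forbidden pair without the technician. No opening move is safe, so no plan exists.

No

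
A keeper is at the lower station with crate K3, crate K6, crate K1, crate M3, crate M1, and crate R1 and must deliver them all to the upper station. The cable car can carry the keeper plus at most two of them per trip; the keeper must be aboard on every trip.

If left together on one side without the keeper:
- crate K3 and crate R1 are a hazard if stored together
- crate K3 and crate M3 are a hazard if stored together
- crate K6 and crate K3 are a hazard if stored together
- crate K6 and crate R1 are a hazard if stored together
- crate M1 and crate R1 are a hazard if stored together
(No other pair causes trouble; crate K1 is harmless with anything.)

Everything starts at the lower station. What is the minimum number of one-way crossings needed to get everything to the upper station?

9

Counting alone: the keeper can take at most 2 across per trip to the upper station, so moving all 6 needs at least 3 loaded trips out, with a return between consecutive ones — at least 5 crossings.
The safety rule pushes this higher. Following every safe sequence of crossings, the most of the 6 that can be at the upper station as the cable car arrives there on crossings 5, 7 is 4, 5 respectively — never all 6.
So no plan with fewer than 9 crossings exists, and this one achieves 9:
1. Keeper goes to the upper station with crate K3 and crate R1.
2. Keeper goes back to the lower station with crate K3.
3. Keeper goes to the upper station with crate K1 and crate K3.
4. Keeper goes back to the lower station with crate K3.
5. Keeper goes to the upper station with crate K3 and crate M3.
6. Keeper goes back to the lower station with crate K3.
7. Keeper goes to the upper station with crate K6 and crate M1.
8. Keeper goes back to the lower station with crate R1.
9. Keeper goes to the upper station with crate K3 and crate R1.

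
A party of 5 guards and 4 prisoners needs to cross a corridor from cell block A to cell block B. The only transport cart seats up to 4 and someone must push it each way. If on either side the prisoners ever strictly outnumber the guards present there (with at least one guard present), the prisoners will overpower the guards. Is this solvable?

1. 3 prisoners → cell block B.  (cell block A: 5G 1P; cell block B: 0G 3P)
2. 1 prisoner ← cell block A.  (cell block A: 5G 2P; cell block B: 0G 2P)
3. 3 guards and 1 prisoner → cell block B.  (cell block A: 2G 1P; cell block B: 3G 3P)
4. 1 prisoner ← cell block A.  (cell block A: 2G 2P; cell block B: 3G 2P)
5. 2 guards and 2 prisoners → cell block B.  (cell block A: 0G 0P; cell block B: 5G 4P)

Yes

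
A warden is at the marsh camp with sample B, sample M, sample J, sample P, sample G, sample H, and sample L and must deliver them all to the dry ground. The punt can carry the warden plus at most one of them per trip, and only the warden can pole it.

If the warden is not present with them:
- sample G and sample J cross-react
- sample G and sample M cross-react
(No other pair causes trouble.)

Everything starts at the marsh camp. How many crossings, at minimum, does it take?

15

Counting alone: the warden can take at most 1 across per trip to the dry ground, so moving all 7 needs at least 7 loaded trips out, with a return between consecutive ones — at least 13 crossings.
The safety rule pushes this higher. Following every safe sequence of crossings, the most of the 7 that can be at the dry ground as the punt arrives there on crossing 13 is 6 — never all 7.
So no plan with fewer than 15 crossings exists, and this one achieves 15:
1. Warden goes to the dry ground with sample G.  [the marsh camp: sample B, sample H, sample J, sample L, sample M, sample P | the dry ground: sample G]
2. Warden goes back to the marsh camp alone.  [the marsh camp: sample B, sample H, sample J, sample L, sample M, sample P | the dry ground: sample G]
3. Warden goes to the dry ground with sample B.  [the marsh camp: sample H, sample J, sample L, sample M, sample P | the dry ground: sample B, sample G]
4. Warden goes back to the marsh camp alone.  [the marsh camp: sample H, sample J, sample L, sample M, sample P | the dry ground: sample B, sample G]
5. Warden goes to the dry ground with sample M.  [the marsh camp: sample H, sample J, sample L, sample P | the dry ground: sample B, sample G, sample M]
6. Warden goes back to the marsh camp with sample G.  [the marsh camp: sample G, sample H, sample J, sample L, sample P | the dry ground: sample B, sample M]
7. Warden goes to the dry ground with sample J.  [the marsh camp: sample G, sample H, sample L, sample P | the dry ground: sample B, sample J, sample M]
8. Warden goes back to the marsh camp alone.  [the marsh camp: sample G, sample H, sample L, sample P | the dry ground: sample B, sample J, sample M]
9. Warden goes to the dry ground with sample P.  [the marsh camp: sample G, sample H, sample L | the dry ground: sample B, sample J, sample M, sample P]
10. Warden goes back to the marsh camp alone.  [the marsh camp: sample G, sample H, sample L | the dry ground: sample B, sample J, sample M, sample P]
11. Warden goes to the dry ground with sample H.  [the marsh camp: sample G, sample L | the dry ground: sample B, sample H, sample J, sample M, sample P]
12. Warden goes back to the marsh camp alone.  [the marsh camp: sample G, sample L | the dry ground: sample B, sample H, sample J, sample M, sample P]
13. Warden goes to the dry ground with sample L.  [the marsh camp: sample G | the dry ground: sample B, sample H, sample J, sample L, sample M, sample P]
14. Warden goes back to the marsh camp alone.  [the marsh camp: sample G | the dry ground: sample B, sample H, sample J, sample L, sample M, sample P]
15. Warden goes to the dry ground with sample G.  [the marsh camp: — | the dry ground: sample B, sample G, sample H, sample J, sample L, sample M, sample P]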